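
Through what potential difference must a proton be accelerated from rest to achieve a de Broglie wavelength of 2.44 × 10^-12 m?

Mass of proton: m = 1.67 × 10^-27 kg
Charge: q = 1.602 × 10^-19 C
138 V

From λ = h/√(2mqV), we solve for V:

λ² = h²/(2mqV)
V = h²/(2mqλ²)
V = (6.626 × 10^-34 J·s)² / (2 × 1.67 × 10^-27 kg × 1.602 × 10^-19 C × (2.44 × 10^-12 m)²)
V = 138 V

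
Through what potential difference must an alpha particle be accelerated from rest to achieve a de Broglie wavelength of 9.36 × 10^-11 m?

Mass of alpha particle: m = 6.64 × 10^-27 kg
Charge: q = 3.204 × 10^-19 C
1.18 × 10^-2 V

From λ = h/√(2mqV), we solve for V:

λ² = h²/(2mqV)
V = h²/(2mqλ²)
V = (6.626 × 10^-34 J·s)² / (2 × 6.64 × 10^-27 kg × 3.204 × 10^-19 C × (9.36 × 10^-11 m)²)
V = 1.18 × 10^-2 V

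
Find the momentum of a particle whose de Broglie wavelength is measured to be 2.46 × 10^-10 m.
2.69 × 10^-24 kg·m/s

From the de Broglie relation λ = h/p, we solve for p:

p = h/λ
p = (6.626 × 10^-34 J·s) / (2.46 × 10^-10 m)
p = 2.69 × 10^-24 kg·m/s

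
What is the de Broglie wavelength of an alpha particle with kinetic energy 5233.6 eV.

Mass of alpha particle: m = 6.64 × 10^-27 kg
1.99 × 10^-13 m

Using λ = h/√(2mKE):

First convert KE to Joules: KE = 5233.6 eV = 8.385 × 10^-16 J

λ = h/√(2mKE)
λ = (6.626 × 10^-34 J·s) / √(2 × 6.64 × 10^-27 kg × 8.385 × 10^-16 J)
λ = 1.99 × 10^-13 m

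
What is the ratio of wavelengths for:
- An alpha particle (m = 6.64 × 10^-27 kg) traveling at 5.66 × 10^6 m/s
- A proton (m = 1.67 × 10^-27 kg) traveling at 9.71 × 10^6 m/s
λ₁/λ₂ = 0.431

Using λ = h/(mv):

λ₁ = h/(m₁v₁) = 1.76 × 10^-14 m
λ₂ = h/(m₂v₂) = 4.09 × 10^-14 m

Ratio λ₁/λ₂ = (m₂v₂)/(m₁v₁)
         = (1.67 × 10^-27 kg × 9.71 × 10^6 m/s) / (6.64 × 10^-27 kg × 5.66 × 10^6 m/s)
         = 0.431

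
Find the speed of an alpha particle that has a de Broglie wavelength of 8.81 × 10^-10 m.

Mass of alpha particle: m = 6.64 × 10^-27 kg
1.13 × 10^2 m/s

From the de Broglie relation λ = h/(mv), we solve for v:

v = h/(mλ)
v = (6.626 × 10^-34 J·s) / (6.64 × 10^-27 kg × 8.81 × 10^-10 m)
v = 1.13 × 10^2 m/s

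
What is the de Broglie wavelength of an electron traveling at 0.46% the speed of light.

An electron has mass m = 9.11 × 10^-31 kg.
5.27 × 10^-10 m

Using the de Broglie relation λ = h/(mv):

v = 0.46% × c = 1.379 × 10^6 m/s

λ = h/(mv)
λ = (6.626 × 10^-34 J·s) / (9.11 × 10^-31 kg × 1.379 × 10^6 m/s)
λ = 5.27 × 10^-10 m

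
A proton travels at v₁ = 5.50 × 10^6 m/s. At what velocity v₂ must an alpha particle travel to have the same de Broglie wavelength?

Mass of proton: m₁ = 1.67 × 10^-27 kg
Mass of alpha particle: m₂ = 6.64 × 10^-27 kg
v₂ = 1.38 × 10^6 m/s

For equal de Broglie wavelengths: λ₁ = λ₂

h/(m₁v₁) = h/(m₂v₂)
m₁v₁ = m₂v₂
v₂ = v₁ · (m₁/m₂)

v₂ = 5.50 × 10^6 m/s × (1.67 × 10^-27 kg / 6.64 × 10^-27 kg)
v₂ = 1.38 × 10^6 m/s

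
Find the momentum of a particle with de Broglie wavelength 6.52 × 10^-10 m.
1.02 × 10^-24 kg·m/s

From the de Broglie relation λ = h/p, we solve for p:

p = h/λ
p = (6.626 × 10^-34 J·s) / (6.52 × 10^-10 m)
p = 1.02 × 10^-24 kg·m/s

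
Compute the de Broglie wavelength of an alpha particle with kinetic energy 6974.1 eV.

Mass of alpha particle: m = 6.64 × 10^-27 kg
1.72 × 10^-13 m

Using λ = h/√(2mKE):

First convert KE to Joules: KE = 6974.1 eV = 1.117 × 10^-15 J

λ = h/√(2mKE)
λ = (6.626 × 10^-34 J·s) / √(2 × 6.64 × 10^-27 kg × 1.117 × 10^-15 J)
λ = 1.72 × 10^-13 m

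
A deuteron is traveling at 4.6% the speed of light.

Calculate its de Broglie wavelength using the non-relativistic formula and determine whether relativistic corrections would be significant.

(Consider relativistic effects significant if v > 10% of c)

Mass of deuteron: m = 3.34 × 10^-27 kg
No, relativistic corrections are not needed.

Using the non-relativistic de Broglie formula λ = h/(mv):

v = 4.6% × c = 1.379 × 10^7 m/s

λ = h/(mv)
λ = (6.626 × 10^-34 J·s) / (3.34 × 10^-27 kg × 1.379 × 10^7 m/s)
λ = 1.44 × 10^-14 m

Since v = 4.6% of c < 10% of c, relativistic corrections are NOT significant and this non-relativistic result is a good approximation.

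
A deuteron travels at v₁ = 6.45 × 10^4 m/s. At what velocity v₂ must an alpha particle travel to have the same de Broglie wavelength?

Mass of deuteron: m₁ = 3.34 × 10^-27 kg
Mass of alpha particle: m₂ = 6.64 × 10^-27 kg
v₂ = 3.24 × 10^4 m/s

For equal de Broglie wavelengths: λ₁ = λ₂

h/(m₁v₁) = h/(m₂v₂)
m₁v₁ = m₂v₂
v₂ = v₁ · (m₁/m₂)

v₂ = 6.45 × 10^4 m/s × (3.34 × 10^-27 kg / 6.64 × 10^-27 kg)
v₂ = 3.24 × 10^4 m/s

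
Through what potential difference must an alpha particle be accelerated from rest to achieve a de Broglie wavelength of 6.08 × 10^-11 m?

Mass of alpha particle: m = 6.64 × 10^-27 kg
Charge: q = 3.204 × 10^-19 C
2.79 × 10^-2 V

From λ = h/√(2mqV), we solve for V:

λ² = h²/(2mqV)
V = h²/(2mqλ²)
V = (6.626 × 10^-34 J·s)² / (2 × 6.64 × 10^-27 kg × 3.204 × 10^-19 C × (6.08 × 10^-11 m)²)
V = 2.79 × 10^-2 V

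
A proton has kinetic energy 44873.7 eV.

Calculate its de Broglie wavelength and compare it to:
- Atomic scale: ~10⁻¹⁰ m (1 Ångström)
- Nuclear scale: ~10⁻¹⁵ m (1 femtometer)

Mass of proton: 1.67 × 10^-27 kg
λ = 1.35 × 10^-13 m, which is between nuclear and atomic scales.

Using λ = h/√(2mKE):

KE = 44873.7 eV = 7.190 × 10^-15 J

λ = h/√(2mKE)
λ = (6.626 × 10^-34 J·s) / √(2 × 1.67 × 10^-27 kg × 7.190 × 10^-15 J)
λ = 1.35 × 10^-13 m

Comparison:
- Atomic scale (10⁻¹⁰ m): λ is 0.0014× this size
- Nuclear scale (10⁻¹⁵ m): λ is 1.4e+02× this size

The wavelength is between nuclear and atomic scales.

This wavelength is appropriate for probing atomic structure but too large for nuclear physics experiments.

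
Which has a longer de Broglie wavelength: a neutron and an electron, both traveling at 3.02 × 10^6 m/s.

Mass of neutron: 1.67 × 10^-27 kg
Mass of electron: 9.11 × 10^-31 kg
The electron has the longer wavelength.

Using λ = h/(mv), since both particles have the same velocity, the wavelength depends only on mass.

For neutron: λ₁ = h/(m₁v) = 1.31 × 10^-13 m
For electron: λ₂ = h/(m₂v) = 2.41 × 10^-10 m

Since λ ∝ 1/m at constant velocity, the lighter particle has the longer wavelength.

The electron has the longer de Broglie wavelength.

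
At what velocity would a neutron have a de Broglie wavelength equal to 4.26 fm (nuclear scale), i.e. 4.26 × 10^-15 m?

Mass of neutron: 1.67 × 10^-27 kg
9.31 × 10^7 m/s

From λ = h/(mv), solve for v:

v = h/(mλ)
v = (6.626 × 10^-34 J·s) / (1.67 × 10^-27 kg × 4.26 × 10^-15 m)
v = 9.31 × 10^7 m/s

Note: This velocity is 31.1% of the speed of light, so relativistic corrections would be needed for a more accurate calculation.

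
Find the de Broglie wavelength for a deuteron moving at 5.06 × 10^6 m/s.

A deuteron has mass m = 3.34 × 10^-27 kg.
3.92 × 10^-14 m

Using the de Broglie relation λ = h/(mv):

λ = h/(mv)
λ = (6.626 × 10^-34 J·s) / (3.34 × 10^-27 kg × 5.06 × 10^6 m/s)
λ = 3.92 × 10^-14 m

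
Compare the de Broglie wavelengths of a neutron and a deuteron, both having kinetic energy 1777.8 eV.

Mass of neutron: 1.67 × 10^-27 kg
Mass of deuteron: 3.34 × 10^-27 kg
The neutron has the longer wavelength.

Using λ = h/√(2mKE):

For neutron: λ₁ = h/√(2m₁KE) = 6.79 × 10^-13 m
For deuteron: λ₂ = h/√(2m₂KE) = 4.80 × 10^-13 m

Since λ ∝ 1/√m at constant kinetic energy, the lighter particle has the longer wavelength.

The neutron has the longer de Broglie wavelength.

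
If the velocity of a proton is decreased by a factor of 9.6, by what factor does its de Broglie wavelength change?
The wavelength increases by a factor of 9.6.

From λ = h/(mv), the wavelength is inversely proportional to velocity:

λ ∝ 1/v

If v → v/9.6, then λ → 9.6λ

When velocity is decreased by a factor of 9.6, the wavelength increases by a factor of 9.6.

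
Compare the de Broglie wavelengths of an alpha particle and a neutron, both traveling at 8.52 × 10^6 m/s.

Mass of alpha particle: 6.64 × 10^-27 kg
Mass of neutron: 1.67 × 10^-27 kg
The neutron has the longer wavelength.

Using λ = h/(mv), since both particles have the same velocity, the wavelength depends only on mass.

For alpha particle: λ₁ = h/(m₁v) = 1.17 × 10^-14 m
For neutron: λ₂ = h/(m₂v) = 4.66 × 10^-14 m

Since λ ∝ 1/m at constant velocity, the lighter particle has the longer wavelength.

The neutron has the longer de Broglie wavelength.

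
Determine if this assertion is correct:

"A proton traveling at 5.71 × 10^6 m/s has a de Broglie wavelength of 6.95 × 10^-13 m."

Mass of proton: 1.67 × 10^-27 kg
False

The claim is incorrect.

Using λ = h/(mv):
λ = (6.626 × 10^-34 J·s) / (1.67 × 10^-27 kg × 5.71 × 10^6 m/s)
λ = 6.95 × 10^-14 m

The actual wavelength differs from the claimed 6.95 × 10^-13 m.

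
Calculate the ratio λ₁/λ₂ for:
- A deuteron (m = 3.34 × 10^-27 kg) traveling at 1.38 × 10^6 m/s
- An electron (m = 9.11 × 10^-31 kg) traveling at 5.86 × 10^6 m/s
λ₁/λ₂ = 1.16 × 10^-3

Using λ = h/(mv):

λ₁ = h/(m₁v₁) = 1.44 × 10^-13 m
λ₂ = h/(m₂v₂) = 1.24 × 10^-10 m

Ratio λ₁/λ₂ = (m₂v₂)/(m₁v₁)
         = (9.11 × 10^-31 kg × 5.86 × 10^6 m/s) / (3.34 × 10^-27 kg × 1.38 × 10^6 m/s)
         = 1.16 × 10^-3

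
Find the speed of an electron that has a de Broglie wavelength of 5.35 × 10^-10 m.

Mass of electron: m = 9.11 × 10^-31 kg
1.36 × 10^6 m/s

From the de Broglie relation λ = h/(mv), we solve for v:

v = h/(mλ)
v = (6.626 × 10^-34 J·s) / (9.11 × 10^-31 kg × 5.35 × 10^-10 m)
v = 1.36 × 10^6 m/s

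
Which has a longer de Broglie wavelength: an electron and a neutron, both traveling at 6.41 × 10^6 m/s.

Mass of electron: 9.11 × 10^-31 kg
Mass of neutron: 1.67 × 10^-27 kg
The electron has the longer wavelength.

Using λ = h/(mv), since both particles have the same velocity, the wavelength depends only on mass.

For electron: λ₁ = h/(m₁v) = 1.13 × 10^-10 m
For neutron: λ₂ = h/(m₂v) = 6.19 × 10^-14 m

Since λ ∝ 1/m at constant velocity, the lighter particle has the longer wavelength.

The electron has the longer de Broglie wavelength.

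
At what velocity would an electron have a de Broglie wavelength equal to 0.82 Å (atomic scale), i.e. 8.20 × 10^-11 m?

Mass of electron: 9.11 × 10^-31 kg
8.87 × 10^6 m/s

From λ = h/(mv), solve for v:

v = h/(mλ)
v = (6.626 × 10^-34 J·s) / (9.11 × 10^-31 kg × 8.20 × 10^-11 m)
v = 8.87 × 10^6 m/s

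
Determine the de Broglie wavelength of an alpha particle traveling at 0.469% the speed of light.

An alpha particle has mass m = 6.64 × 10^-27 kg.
7.10 × 10^-14 m

Using the de Broglie relation λ = h/(mv):

v = 0.469% × c = 1.406 × 10^6 m/s

λ = h/(mv)
λ = (6.626 × 10^-34 J·s) / (6.64 × 10^-27 kg × 1.406 × 10^6 m/s)
λ = 7.10 × 10^-14 m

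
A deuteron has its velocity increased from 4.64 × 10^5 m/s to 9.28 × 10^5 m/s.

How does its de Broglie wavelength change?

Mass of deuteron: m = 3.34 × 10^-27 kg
The wavelength decreases by a factor of 2.

Using λ = h/(mv):

Initial wavelength: λ₁ = h/(mv₁) = 4.28 × 10^-13 m
Final wavelength: λ₂ = h/(mv₂) = 2.14 × 10^-13 m

Since λ ∝ 1/v, when velocity increases by a factor of 2, the wavelength decreases by a factor of 2.

λ₂/λ₁ = v₁/v₂ = 1/2

The wavelength decreases by a factor of 2.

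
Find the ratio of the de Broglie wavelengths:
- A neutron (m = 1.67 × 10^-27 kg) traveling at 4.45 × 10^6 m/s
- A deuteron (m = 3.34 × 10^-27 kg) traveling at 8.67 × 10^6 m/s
λ₁/λ₂ = 3.90

Using λ = h/(mv):

λ₁ = h/(m₁v₁) = 8.92 × 10^-14 m
λ₂ = h/(m₂v₂) = 2.29 × 10^-14 m

Ratio λ₁/λ₂ = (m₂v₂)/(m₁v₁)
         = (3.34 × 10^-27 kg × 8.67 × 10^6 m/s) / (1.67 × 10^-27 kg × 4.45 × 10^6 m/s)
         = 3.90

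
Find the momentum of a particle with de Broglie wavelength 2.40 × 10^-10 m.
2.76 × 10^-24 kg·m/s

From the de Broglie relation λ = h/p, we solve for p:

p = h/λ
p = (6.626 × 10^-34 J·s) / (2.40 × 10^-10 m)
p = 2.76 × 10^-24 kg·m/s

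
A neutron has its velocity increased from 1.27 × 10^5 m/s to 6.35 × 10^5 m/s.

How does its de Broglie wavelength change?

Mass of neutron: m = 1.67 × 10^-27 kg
The wavelength decreases by a factor of 5.

Using λ = h/(mv):

Initial wavelength: λ₁ = h/(mv₁) = 3.12 × 10^-12 m
Final wavelength: λ₂ = h/(mv₂) = 6.25 × 10^-13 m

Since λ ∝ 1/v, when velocity increases by a factor of 5, the wavelength decreases by a factor of 5.

λ₂/λ₁ = v₁/v₂ = 1/5

The wavelength decreases by a factor of 5.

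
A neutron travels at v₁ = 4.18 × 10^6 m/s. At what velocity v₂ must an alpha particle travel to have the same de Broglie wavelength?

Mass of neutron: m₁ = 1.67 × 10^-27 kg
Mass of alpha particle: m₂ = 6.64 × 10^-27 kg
v₂ = 1.05 × 10^6 m/s

For equal de Broglie wavelengths: λ₁ = λ₂

h/(m₁v₁) = h/(m₂v₂)
m₁v₁ = m₂v₂
v₂ = v₁ · (m₁/m₂)

v₂ = 4.18 × 10^6 m/s × (1.67 × 10^-27 kg / 6.64 × 10^-27 kg)
v₂ = 1.05 × 10^6 m/s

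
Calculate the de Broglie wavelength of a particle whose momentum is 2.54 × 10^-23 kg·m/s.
2.61 × 10^-11 m

Using the de Broglie relation λ = h/p:

λ = h/p
λ = (6.626 × 10^-34 J·s) / (2.54 × 10^-23 kg·m/s)
λ = 2.61 × 10^-11 m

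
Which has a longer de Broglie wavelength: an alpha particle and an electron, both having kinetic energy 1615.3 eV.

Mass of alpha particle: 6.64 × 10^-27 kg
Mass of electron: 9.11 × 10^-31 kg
The electron has the longer wavelength.

Using λ = h/√(2mKE):

For alpha particle: λ₁ = h/√(2m₁KE) = 3.57 × 10^-13 m
For electron: λ₂ = h/√(2m₂KE) = 3.05 × 10^-11 m

Since λ ∝ 1/√m at constant kinetic energy, the lighter particle has the longer wavelength.

The electron has the longer de Broglie wavelength.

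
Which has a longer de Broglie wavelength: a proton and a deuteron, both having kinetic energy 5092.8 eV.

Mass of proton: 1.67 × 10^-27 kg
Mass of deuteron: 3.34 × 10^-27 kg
The proton has the longer wavelength.

Using λ = h/√(2mKE):

For proton: λ₁ = h/√(2m₁KE) = 4.01 × 10^-13 m
For deuteron: λ₂ = h/√(2m₂KE) = 2.84 × 10^-13 m

Since λ ∝ 1/√m at constant kinetic energy, the lighter particle has the longer wavelength.

The proton has the longer de Broglie wavelength.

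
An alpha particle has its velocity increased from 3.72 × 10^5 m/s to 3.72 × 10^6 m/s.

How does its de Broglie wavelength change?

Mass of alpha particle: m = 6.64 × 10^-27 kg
The wavelength decreases by a factor of 10.

Using λ = h/(mv):

Initial wavelength: λ₁ = h/(mv₁) = 2.68 × 10^-13 m
Final wavelength: λ₂ = h/(mv₂) = 2.68 × 10^-14 m

Since λ ∝ 1/v, when velocity increases by a factor of 10, the wavelength decreases by a factor of 10.

λ₂/λ₁ = v₁/v₂ = 1/10

The wavelength decreases by a factor of 10.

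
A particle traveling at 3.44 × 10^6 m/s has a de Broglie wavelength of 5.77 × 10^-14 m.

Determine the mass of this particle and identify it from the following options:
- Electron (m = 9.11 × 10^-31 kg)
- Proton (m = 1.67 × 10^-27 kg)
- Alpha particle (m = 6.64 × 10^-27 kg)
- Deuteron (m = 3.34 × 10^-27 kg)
The particle is a deuteron.

From λ = h/(mv), solve for mass:

m = h/(λv)
m = (6.626 × 10^-34 J·s) / (5.77 × 10^-14 m × 3.44 × 10^6 m/s)
m = 3.34 × 10^-27 kg

Comparing with the listed masses, this is closest to a deuteron.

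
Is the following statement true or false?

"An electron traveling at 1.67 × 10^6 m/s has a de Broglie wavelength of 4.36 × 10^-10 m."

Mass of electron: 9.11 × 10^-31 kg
True

The claim is correct.

Using λ = h/(mv):
λ = (6.626 × 10^-34 J·s) / (9.11 × 10^-31 kg × 1.67 × 10^6 m/s)
λ = 4.36 × 10^-10 m

This matches the claimed value.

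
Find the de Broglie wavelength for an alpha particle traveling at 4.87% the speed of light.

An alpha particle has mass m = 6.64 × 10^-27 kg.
6.83 × 10^-15 m

Using the de Broglie relation λ = h/(mv):

v = 4.87% × c = 1.460 × 10^7 m/s

λ = h/(mv)
λ = (6.626 × 10^-34 J·s) / (6.64 × 10^-27 kg × 1.460 × 10^7 m/s)
λ = 6.83 × 10^-15 m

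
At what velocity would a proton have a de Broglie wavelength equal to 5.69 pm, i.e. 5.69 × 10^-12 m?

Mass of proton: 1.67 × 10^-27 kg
6.97 × 10^4 m/s

From λ = h/(mv), solve for v:

v = h/(mλ)
v = (6.626 × 10^-34 J·s) / (1.67 × 10^-27 kg × 5.69 × 10^-12 m)
v = 6.97 × 10^4 m/s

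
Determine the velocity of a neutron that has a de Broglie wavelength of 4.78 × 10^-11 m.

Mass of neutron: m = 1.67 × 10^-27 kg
8.30 × 10^3 m/s

From the de Broglie relation λ = h/(mv), we solve for v:

v = h/(mλ)
v = (6.626 × 10^-34 J·s) / (1.67 × 10^-27 kg × 4.78 × 10^-11 m)
v = 8.30 × 10^3 m/s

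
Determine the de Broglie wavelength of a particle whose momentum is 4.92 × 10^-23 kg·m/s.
1.35 × 10^-11 m

Using the de Broglie relation λ = h/p:

λ = h/p
λ = (6.626 × 10^-34 J·s) / (4.92 × 10^-23 kg·m/s)
λ = 1.35 × 10^-11 m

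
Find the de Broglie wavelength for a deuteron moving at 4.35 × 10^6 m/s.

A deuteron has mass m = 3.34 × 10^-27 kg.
4.56 × 10^-14 m

Using the de Broglie relation λ = h/(mv):

λ = h/(mv)
λ = (6.626 × 10^-34 J·s) / (3.34 × 10^-27 kg × 4.35 × 10^6 m/s)
λ = 4.56 × 10^-14 m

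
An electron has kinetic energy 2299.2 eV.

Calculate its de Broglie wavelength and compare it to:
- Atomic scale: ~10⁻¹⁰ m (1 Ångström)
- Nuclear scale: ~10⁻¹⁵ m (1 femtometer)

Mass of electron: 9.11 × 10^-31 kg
λ = 2.56 × 10^-11 m, which is between nuclear and atomic scales.

Using λ = h/√(2mKE):

KE = 2299.2 eV = 3.684 × 10^-16 J

λ = h/√(2mKE)
λ = (6.626 × 10^-34 J·s) / √(2 × 9.11 × 10^-31 kg × 3.684 × 10^-16 J)
λ = 2.56 × 10^-11 m

Comparison:
- Atomic scale (10⁻¹⁰ m): λ is 0.26× this size
- Nuclear scale (10⁻¹⁵ m): λ is 2.6e+04× this size

The wavelength is between nuclear and atomic scales.

This wavelength is appropriate for probing atomic structure but too large for nuclear physics experiments.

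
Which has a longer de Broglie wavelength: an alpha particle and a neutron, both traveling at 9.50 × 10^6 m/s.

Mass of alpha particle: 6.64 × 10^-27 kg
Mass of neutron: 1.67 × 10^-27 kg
The neutron has the longer wavelength.

Using λ = h/(mv), since both particles have the same velocity, the wavelength depends only on mass.

For alpha particle: λ₁ = h/(m₁v) = 1.05 × 10^-14 m
For neutron: λ₂ = h/(m₂v) = 4.18 × 10^-14 m

Since λ ∝ 1/m at constant velocity, the lighter particle has the longer wavelength.

The neutron has the longer de Broglie wavelength.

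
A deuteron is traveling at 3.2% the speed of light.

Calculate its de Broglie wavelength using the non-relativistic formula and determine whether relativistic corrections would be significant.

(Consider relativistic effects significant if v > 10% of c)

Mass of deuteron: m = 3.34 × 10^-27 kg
No, relativistic corrections are not needed.

Using the non-relativistic de Broglie formula λ = h/(mv):

v = 3.2% × c = 9.593 × 10^6 m/s

λ = h/(mv)
λ = (6.626 × 10^-34 J·s) / (3.34 × 10^-27 kg × 9.593 × 10^6 m/s)
λ = 2.07 × 10^-14 m

Since v = 3.2% of c < 10% of c, relativistic corrections are NOT significant and this non-relativistic result is a good approximation.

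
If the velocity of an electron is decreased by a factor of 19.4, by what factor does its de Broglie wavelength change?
The wavelength increases by a factor of 19.4.

From λ = h/(mv), the wavelength is inversely proportional to velocity:

λ ∝ 1/v

If v → v/19.4, then λ → 19.4λ

When velocity is decreased by a factor of 19.4, the wavelength increases by a factor of 19.4.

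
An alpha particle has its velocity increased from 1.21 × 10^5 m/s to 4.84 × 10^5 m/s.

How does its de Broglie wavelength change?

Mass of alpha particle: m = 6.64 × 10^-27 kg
The wavelength decreases by a factor of 4.

Using λ = h/(mv):

Initial wavelength: λ₁ = h/(mv₁) = 8.25 × 10^-13 m
Final wavelength: λ₂ = h/(mv₂) = 2.06 × 10^-13 m

Since λ ∝ 1/v, when velocity increases by a factor of 4, the wavelength decreases by a factor of 4.

λ₂/λ₁ = v₁/v₂ = 1/4

The wavelength decreases by a factor of 4.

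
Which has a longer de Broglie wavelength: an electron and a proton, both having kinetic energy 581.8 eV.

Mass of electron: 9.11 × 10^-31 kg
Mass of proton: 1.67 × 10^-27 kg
The electron has the longer wavelength.

Using λ = h/√(2mKE):

For electron: λ₁ = h/√(2m₁KE) = 5.08 × 10^-11 m
For proton: λ₂ = h/√(2m₂KE) = 1.19 × 10^-12 m

Since λ ∝ 1/√m at constant kinetic energy, the lighter particle has the longer wavelength.

The electron has the longer de Broglie wavelength.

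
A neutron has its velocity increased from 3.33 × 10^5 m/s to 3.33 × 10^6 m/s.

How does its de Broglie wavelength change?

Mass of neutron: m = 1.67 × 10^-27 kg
The wavelength decreases by a factor of 10.

Using λ = h/(mv):

Initial wavelength: λ₁ = h/(mv₁) = 1.19 × 10^-12 m
Final wavelength: λ₂ = h/(mv₂) = 1.19 × 10^-13 m

Since λ ∝ 1/v, when velocity increases by a factor of 10, the wavelength decreases by a factor of 10.

λ₂/λ₁ = v₁/v₂ = 1/10

The wavelength decreases by a factor of 10.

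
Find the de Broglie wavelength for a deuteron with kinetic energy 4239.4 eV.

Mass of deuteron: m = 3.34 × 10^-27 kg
3.11 × 10^-13 m

Using λ = h/√(2mKE):

First convert KE to Joules: KE = 4239.4 eV = 6.792 × 10^-16 J

λ = h/√(2mKE)
λ = (6.626 × 10^-34 J·s) / √(2 × 3.34 × 10^-27 kg × 6.792 × 10^-16 J)
λ = 3.11 × 10^-13 m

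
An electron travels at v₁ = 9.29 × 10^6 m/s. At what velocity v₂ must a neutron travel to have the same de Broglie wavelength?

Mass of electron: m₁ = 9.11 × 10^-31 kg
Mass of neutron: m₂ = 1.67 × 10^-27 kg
v₂ = 5.07 × 10^3 m/s

For equal de Broglie wavelengths: λ₁ = λ₂

h/(m₁v₁) = h/(m₂v₂)
m₁v₁ = m₂v₂
v₂ = v₁ · (m₁/m₂)

v₂ = 9.29 × 10^6 m/s × (9.11 × 10^-31 kg / 1.67 × 10^-27 kg)
v₂ = 5.07 × 10^3 m/s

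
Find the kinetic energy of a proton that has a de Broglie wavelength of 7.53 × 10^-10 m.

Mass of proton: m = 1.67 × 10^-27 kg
2.32 × 10^-22 J (or 1.45 × 10^-3 eV)

From λ = h/√(2mKE), we solve for KE:

λ² = h²/(2mKE)
KE = h²/(2mλ²)
KE = (6.626 × 10^-34 J·s)² / (2 × 1.67 × 10^-27 kg × (7.53 × 10^-10 m)²)
KE = 2.32 × 10^-22 J
KE = 1.45 × 10^-3 eV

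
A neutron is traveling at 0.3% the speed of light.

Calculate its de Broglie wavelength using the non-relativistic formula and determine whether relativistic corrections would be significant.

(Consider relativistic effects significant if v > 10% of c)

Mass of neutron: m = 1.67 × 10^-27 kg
No, relativistic corrections are not needed.

Using the non-relativistic de Broglie formula λ = h/(mv):

v = 0.3% × c = 8.994 × 10^5 m/s

λ = h/(mv)
λ = (6.626 × 10^-34 J·s) / (1.67 × 10^-27 kg × 8.994 × 10^5 m/s)
λ = 4.41 × 10^-13 m

Since v = 0.3% of c < 10% of c, relativistic corrections are NOT significant and this non-relativistic result is a good approximation.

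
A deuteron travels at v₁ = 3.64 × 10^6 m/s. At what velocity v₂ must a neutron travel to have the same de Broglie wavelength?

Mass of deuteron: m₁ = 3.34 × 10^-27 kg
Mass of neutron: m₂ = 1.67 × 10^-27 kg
v₂ = 7.28 × 10^6 m/s

For equal de Broglie wavelengths: λ₁ = λ₂

h/(m₁v₁) = h/(m₂v₂)
m₁v₁ = m₂v₂
v₂ = v₁ · (m₁/m₂)

v₂ = 3.64 × 10^6 m/s × (3.34 × 10^-27 kg / 1.67 × 10^-27 kg)
v₂ = 7.28 × 10^6 m/s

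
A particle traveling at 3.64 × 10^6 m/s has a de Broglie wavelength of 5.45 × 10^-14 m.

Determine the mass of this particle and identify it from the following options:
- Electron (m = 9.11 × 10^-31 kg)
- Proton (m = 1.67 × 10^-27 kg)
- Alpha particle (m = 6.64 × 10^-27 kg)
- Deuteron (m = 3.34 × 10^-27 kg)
The particle is a deuteron.

From λ = h/(mv), solve for mass:

m = h/(λv)
m = (6.626 × 10^-34 J·s) / (5.45 × 10^-14 m × 3.64 × 10^6 m/s)
m = 3.34 × 10^-27 kg

Comparing with the listed masses, this is closest to a deuteron.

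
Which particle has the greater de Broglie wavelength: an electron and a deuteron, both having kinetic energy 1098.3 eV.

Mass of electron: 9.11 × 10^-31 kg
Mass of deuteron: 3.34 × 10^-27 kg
The electron has the longer wavelength.

Using λ = h/√(2mKE):

For electron: λ₁ = h/√(2m₁KE) = 3.70 × 10^-11 m
For deuteron: λ₂ = h/√(2m₂KE) = 6.11 × 10^-13 m

Since λ ∝ 1/√m at constant kinetic energy, the lighter particle has the longer wavelength.

The electron has the longer de Broglie wavelength.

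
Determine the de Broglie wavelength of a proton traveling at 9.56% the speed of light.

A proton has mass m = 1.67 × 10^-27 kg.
1.38 × 10^-14 m

Using the de Broglie relation λ = h/(mv):

v = 9.56% × c = 2.866 × 10^7 m/s

λ = h/(mv)
λ = (6.626 × 10^-34 J·s) / (1.67 × 10^-27 kg × 2.866 × 10^7 m/s)
λ = 1.38 × 10^-14 m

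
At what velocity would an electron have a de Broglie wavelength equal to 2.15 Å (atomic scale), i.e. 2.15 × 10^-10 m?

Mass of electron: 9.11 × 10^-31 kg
3.38 × 10^6 m/s

From λ = h/(mv), solve for v:

v = h/(mλ)
v = (6.626 × 10^-34 J·s) / (9.11 × 10^-31 kg × 2.15 × 10^-10 m)
v = 3.38 × 10^6 m/s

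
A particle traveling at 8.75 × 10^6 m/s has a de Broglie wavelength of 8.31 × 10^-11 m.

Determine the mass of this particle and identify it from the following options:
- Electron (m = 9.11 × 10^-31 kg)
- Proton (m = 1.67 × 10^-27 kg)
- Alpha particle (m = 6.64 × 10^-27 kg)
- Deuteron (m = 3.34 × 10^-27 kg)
The particle is an electron.

From λ = h/(mv), solve for mass:

m = h/(λv)
m = (6.626 × 10^-34 J·s) / (8.31 × 10^-11 m × 8.75 × 10^6 m/s)
m = 9.11 × 10^-31 kg

Comparing with the listed masses, this is closest to an electron.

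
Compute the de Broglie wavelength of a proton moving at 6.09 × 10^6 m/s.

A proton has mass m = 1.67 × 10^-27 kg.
6.52 × 10^-14 m

Using the de Broglie relation λ = h/(mv):

λ = h/(mv)
λ = (6.626 × 10^-34 J·s) / (1.67 × 10^-27 kg × 6.09 × 10^6 m/s)
λ = 6.52 × 10^-14 m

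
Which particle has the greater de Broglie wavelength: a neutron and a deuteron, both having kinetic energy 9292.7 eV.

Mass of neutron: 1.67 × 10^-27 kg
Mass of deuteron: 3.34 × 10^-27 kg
The neutron has the longer wavelength.

Using λ = h/√(2mKE):

For neutron: λ₁ = h/√(2m₁KE) = 2.97 × 10^-13 m
For deuteron: λ₂ = h/√(2m₂KE) = 2.10 × 10^-13 m

Since λ ∝ 1/√m at constant kinetic energy, the lighter particle has the longer wavelength.

The neutron has the longer de Broglie wavelength.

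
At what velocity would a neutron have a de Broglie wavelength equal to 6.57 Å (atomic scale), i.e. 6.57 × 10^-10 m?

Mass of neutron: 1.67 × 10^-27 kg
6.04 × 10^2 m/s

From λ = h/(mv), solve for v:

v = h/(mλ)
v = (6.626 × 10^-34 J·s) / (1.67 × 10^-27 kg × 6.57 × 10^-10 m)
v = 6.04 × 10^2 m/s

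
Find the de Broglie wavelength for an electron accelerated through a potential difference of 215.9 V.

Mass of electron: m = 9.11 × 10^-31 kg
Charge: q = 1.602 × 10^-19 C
8.35 × 10^-11 m

When a particle is accelerated through voltage V, it gains kinetic energy KE = qV.

The de Broglie wavelength is then λ = h/√(2mqV):

λ = h/√(2mqV)
λ = (6.626 × 10^-34 J·s) / √(2 × 9.11 × 10^-31 kg × 1.602 × 10^-19 C × 215.9 V)
λ = 8.35 × 10^-11 m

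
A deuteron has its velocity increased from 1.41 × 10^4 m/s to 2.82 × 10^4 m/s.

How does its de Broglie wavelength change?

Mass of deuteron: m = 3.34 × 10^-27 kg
The wavelength decreases by a factor of 2.

Using λ = h/(mv):

Initial wavelength: λ₁ = h/(mv₁) = 1.41 × 10^-11 m
Final wavelength: λ₂ = h/(mv₂) = 7.03 × 10^-12 m

Since λ ∝ 1/v, when velocity increases by a factor of 2, the wavelength decreases by a factor of 2.

λ₂/λ₁ = v₁/v₂ = 1/2

The wavelength decreases by a factor of 2.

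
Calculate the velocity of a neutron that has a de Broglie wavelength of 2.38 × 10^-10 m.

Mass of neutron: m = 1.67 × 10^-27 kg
1.67 × 10^3 m/s

From the de Broglie relation λ = h/(mv), we solve for v:

v = h/(mλ)
v = (6.626 × 10^-34 J·s) / (1.67 × 10^-27 kg × 2.38 × 10^-10 m)
v = 1.67 × 10^3 m/s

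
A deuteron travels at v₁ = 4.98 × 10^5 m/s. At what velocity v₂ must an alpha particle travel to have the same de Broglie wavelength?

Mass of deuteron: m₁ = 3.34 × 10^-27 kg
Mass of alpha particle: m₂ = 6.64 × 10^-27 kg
v₂ = 2.51 × 10^5 m/s

For equal de Broglie wavelengths: λ₁ = λ₂

h/(m₁v₁) = h/(m₂v₂)
m₁v₁ = m₂v₂
v₂ = v₁ · (m₁/m₂)

v₂ = 4.98 × 10^5 m/s × (3.34 × 10^-27 kg / 6.64 × 10^-27 kg)
v₂ = 2.51 × 10^5 m/s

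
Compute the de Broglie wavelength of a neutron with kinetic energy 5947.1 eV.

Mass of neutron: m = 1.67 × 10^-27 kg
3.71 × 10^-13 m

Using λ = h/√(2mKE):

First convert KE to Joules: KE = 5947.1 eV = 9.528 × 10^-16 J

λ = h/√(2mKE)
λ = (6.626 × 10^-34 J·s) / √(2 × 1.67 × 10^-27 kg × 9.528 × 10^-16 J)
λ = 3.71 × 10^-13 m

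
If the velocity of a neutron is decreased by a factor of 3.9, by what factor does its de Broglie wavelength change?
The wavelength increases by a factor of 3.9.

From λ = h/(mv), the wavelength is inversely proportional to velocity:

λ ∝ 1/v

If v → v/3.9, then λ → 3.9λ

When velocity is decreased by a factor of 3.9, the wavelength increases by a factor of 3.9.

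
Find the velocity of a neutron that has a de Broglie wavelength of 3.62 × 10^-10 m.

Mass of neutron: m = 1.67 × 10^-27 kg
1.10 × 10^3 m/s

From the de Broglie relation λ = h/(mv), we solve for v:

v = h/(mλ)
v = (6.626 × 10^-34 J·s) / (1.67 × 10^-27 kg × 3.62 × 10^-10 m)
v = 1.10 × 10^3 m/s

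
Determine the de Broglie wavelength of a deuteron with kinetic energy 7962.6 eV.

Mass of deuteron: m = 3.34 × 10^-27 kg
2.27 × 10^-13 m

Using λ = h/√(2mKE):

First convert KE to Joules: KE = 7962.6 eV = 1.276 × 10^-15 J

λ = h/√(2mKE)
λ = (6.626 × 10^-34 J·s) / √(2 × 3.34 × 10^-27 kg × 1.276 × 10^-15 J)
λ = 2.27 × 10^-13 m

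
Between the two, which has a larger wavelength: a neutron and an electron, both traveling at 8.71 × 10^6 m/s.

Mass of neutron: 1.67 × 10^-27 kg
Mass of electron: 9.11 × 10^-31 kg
The electron has the longer wavelength.

Using λ = h/(mv), since both particles have the same velocity, the wavelength depends only on mass.

For neutron: λ₁ = h/(m₁v) = 4.56 × 10^-14 m
For electron: λ₂ = h/(m₂v) = 8.35 × 10^-11 m

Since λ ∝ 1/m at constant velocity, the lighter particle has the longer wavelength.

The electron has the longer de Broglie wavelength.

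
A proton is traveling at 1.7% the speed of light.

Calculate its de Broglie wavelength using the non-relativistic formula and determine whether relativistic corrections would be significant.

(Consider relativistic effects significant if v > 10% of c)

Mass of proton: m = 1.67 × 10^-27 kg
No, relativistic corrections are not needed.

Using the non-relativistic de Broglie formula λ = h/(mv):

v = 1.7% × c = 5.096 × 10^6 m/s

λ = h/(mv)
λ = (6.626 × 10^-34 J·s) / (1.67 × 10^-27 kg × 5.096 × 10^6 m/s)
λ = 7.79 × 10^-14 m

Since v = 1.7% of c < 10% of c, relativistic corrections are NOT significant and this non-relativistic result is a good approximation.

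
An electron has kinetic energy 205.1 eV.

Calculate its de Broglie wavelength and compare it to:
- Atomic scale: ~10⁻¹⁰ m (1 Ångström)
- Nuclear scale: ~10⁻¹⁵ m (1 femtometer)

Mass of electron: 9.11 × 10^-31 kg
λ = 8.56 × 10^-11 m, which is between nuclear and atomic scales.

Using λ = h/√(2mKE):

KE = 205.1 eV = 3.286 × 10^-17 J

λ = h/√(2mKE)
λ = (6.626 × 10^-34 J·s) / √(2 × 9.11 × 10^-31 kg × 3.286 × 10^-17 J)
λ = 8.56 × 10^-11 m

Comparison:
- Atomic scale (10⁻¹⁰ m): λ is 0.86× this size
- Nuclear scale (10⁻¹⁵ m): λ is 8.6e+04× this size

The wavelength is between nuclear and atomic scales.

This wavelength is appropriate for probing atomic structure but too large for nuclear physics experiments.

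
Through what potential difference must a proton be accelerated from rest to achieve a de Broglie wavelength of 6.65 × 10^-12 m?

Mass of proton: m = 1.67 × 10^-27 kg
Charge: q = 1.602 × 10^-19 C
18.6 V

From λ = h/√(2mqV), we solve for V:

λ² = h²/(2mqV)
V = h²/(2mqλ²)
V = (6.626 × 10^-34 J·s)² / (2 × 1.67 × 10^-27 kg × 1.602 × 10^-19 C × (6.65 × 10^-12 m)²)
V = 18.6 V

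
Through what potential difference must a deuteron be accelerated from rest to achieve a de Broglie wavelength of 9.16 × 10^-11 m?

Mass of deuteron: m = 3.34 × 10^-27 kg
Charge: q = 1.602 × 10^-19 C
4.89 × 10^-2 V

From λ = h/√(2mqV), we solve for V:

λ² = h²/(2mqV)
V = h²/(2mqλ²)
V = (6.626 × 10^-34 J·s)² / (2 × 3.34 × 10^-27 kg × 1.602 × 10^-19 C × (9.16 × 10^-11 m)²)
V = 4.89 × 10^-2 V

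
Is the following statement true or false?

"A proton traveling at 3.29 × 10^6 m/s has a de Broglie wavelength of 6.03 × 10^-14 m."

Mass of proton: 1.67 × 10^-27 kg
False

The claim is incorrect.

Using λ = h/(mv):
λ = (6.626 × 10^-34 J·s) / (1.67 × 10^-27 kg × 3.29 × 10^6 m/s)
λ = 1.21 × 10^-13 m

The actual wavelength differs from the claimed 6.03 × 10^-14 m.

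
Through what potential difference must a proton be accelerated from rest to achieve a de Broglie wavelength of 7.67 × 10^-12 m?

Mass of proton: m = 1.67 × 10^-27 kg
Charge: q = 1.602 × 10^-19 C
13.9 V

From λ = h/√(2mqV), we solve for V:

λ² = h²/(2mqV)
V = h²/(2mqλ²)
V = (6.626 × 10^-34 J·s)² / (2 × 1.67 × 10^-27 kg × 1.602 × 10^-19 C × (7.67 × 10^-12 m)²)
V = 13.9 V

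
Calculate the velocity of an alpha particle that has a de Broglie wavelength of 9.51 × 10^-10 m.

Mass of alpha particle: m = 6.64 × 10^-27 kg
1.05 × 10^2 m/s

From the de Broglie relation λ = h/(mv), we solve for v:

v = h/(mλ)
v = (6.626 × 10^-34 J·s) / (6.64 × 10^-27 kg × 9.51 × 10^-10 m)
v = 1.05 × 10^2 m/s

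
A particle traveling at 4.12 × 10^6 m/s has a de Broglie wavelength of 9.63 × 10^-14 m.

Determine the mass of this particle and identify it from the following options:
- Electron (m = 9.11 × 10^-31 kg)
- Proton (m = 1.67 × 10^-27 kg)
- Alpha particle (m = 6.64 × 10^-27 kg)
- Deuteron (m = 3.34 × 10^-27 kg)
The particle is a proton.

From λ = h/(mv), solve for mass:

m = h/(λv)
m = (6.626 × 10^-34 J·s) / (9.63 × 10^-14 m × 4.12 × 10^6 m/s)
m = 1.67 × 10^-27 kg

Comparing with the listed masses, this is closest to a proton.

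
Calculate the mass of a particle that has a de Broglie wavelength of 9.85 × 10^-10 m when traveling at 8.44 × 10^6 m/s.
7.97 × 10^-32 kg

From the de Broglie relation λ = h/(mv), we solve for m:

m = h/(λv)
m = (6.626 × 10^-34 J·s) / (9.85 × 10^-10 m × 8.44 × 10^6 m/s)
m = 7.97 × 10^-32 kg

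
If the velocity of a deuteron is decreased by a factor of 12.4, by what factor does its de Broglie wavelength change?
The wavelength increases by a factor of 12.4.

From λ = h/(mv), the wavelength is inversely proportional to velocity:

λ ∝ 1/v

If v → v/12.4, then λ → 12.4λ

When velocity is decreased by a factor of 12.4, the wavelength increases by a factor of 12.4.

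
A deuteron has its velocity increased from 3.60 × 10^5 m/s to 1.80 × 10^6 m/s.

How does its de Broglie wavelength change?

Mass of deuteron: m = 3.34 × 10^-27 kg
The wavelength decreases by a factor of 5.

Using λ = h/(mv):

Initial wavelength: λ₁ = h/(mv₁) = 5.51 × 10^-13 m
Final wavelength: λ₂ = h/(mv₂) = 1.10 × 10^-13 m

Since λ ∝ 1/v, when velocity increases by a factor of 5, the wavelength decreases by a factor of 5.

λ₂/λ₁ = v₁/v₂ = 1/5

The wavelength decreases by a factor of 5.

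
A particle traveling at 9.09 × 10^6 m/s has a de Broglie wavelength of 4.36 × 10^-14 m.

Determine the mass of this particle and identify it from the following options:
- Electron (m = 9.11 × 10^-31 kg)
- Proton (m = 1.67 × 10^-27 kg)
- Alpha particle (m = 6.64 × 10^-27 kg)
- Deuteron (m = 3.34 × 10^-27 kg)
The particle is a proton.

From λ = h/(mv), solve for mass:

m = h/(λv)
m = (6.626 × 10^-34 J·s) / (4.36 × 10^-14 m × 9.09 × 10^6 m/s)
m = 1.67 × 10^-27 kg

Comparing with the listed masses, this is closest to a proton.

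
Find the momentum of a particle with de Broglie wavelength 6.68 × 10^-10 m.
9.92 × 10^-25 kg·m/s

From the de Broglie relation λ = h/p, we solve for p:

p = h/λ
p = (6.626 × 10^-34 J·s) / (6.68 × 10^-10 m)
p = 9.92 × 10^-25 kg·m/s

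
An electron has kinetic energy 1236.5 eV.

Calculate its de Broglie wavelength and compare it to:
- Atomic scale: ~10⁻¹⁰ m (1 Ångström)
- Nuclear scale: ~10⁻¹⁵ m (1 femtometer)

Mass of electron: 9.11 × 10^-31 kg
λ = 3.49 × 10^-11 m, which is between nuclear and atomic scales.

Using λ = h/√(2mKE):

KE = 1236.5 eV = 1.981 × 10^-16 J

λ = h/√(2mKE)
λ = (6.626 × 10^-34 J·s) / √(2 × 9.11 × 10^-31 kg × 1.981 × 10^-16 J)
λ = 3.49 × 10^-11 m

Comparison:
- Atomic scale (10⁻¹⁰ m): λ is 0.35× this size
- Nuclear scale (10⁻¹⁵ m): λ is 3.5e+04× this size

The wavelength is between nuclear and atomic scales.

This wavelength is appropriate for probing atomic structure but too large for nuclear physics experiments.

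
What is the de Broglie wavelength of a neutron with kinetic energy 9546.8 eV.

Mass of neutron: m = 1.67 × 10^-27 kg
2.93 × 10^-13 m

Using λ = h/√(2mKE):

First convert KE to Joules: KE = 9546.8 eV = 1.530 × 10^-15 J

λ = h/√(2mKE)
λ = (6.626 × 10^-34 J·s) / √(2 × 1.67 × 10^-27 kg × 1.530 × 10^-15 J)
λ = 2.93 × 10^-13 m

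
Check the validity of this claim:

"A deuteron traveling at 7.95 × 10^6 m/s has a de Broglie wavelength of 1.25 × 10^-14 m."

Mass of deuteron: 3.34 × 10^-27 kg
False

The claim is incorrect.

Using λ = h/(mv):
λ = (6.626 × 10^-34 J·s) / (3.34 × 10^-27 kg × 7.95 × 10^6 m/s)
λ = 2.50 × 10^-14 m

The actual wavelength differs from the claimed 1.25 × 10^-14 m.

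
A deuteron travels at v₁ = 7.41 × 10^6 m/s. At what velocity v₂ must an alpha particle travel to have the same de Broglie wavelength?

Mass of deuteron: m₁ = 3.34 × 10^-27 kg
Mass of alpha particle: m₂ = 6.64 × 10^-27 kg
v₂ = 3.73 × 10^6 m/s

For equal de Broglie wavelengths: λ₁ = λ₂

h/(m₁v₁) = h/(m₂v₂)
m₁v₁ = m₂v₂
v₂ = v₁ · (m₁/m₂)

v₂ = 7.41 × 10^6 m/s × (3.34 × 10^-27 kg / 6.64 × 10^-27 kg)
v₂ = 3.73 × 10^6 m/s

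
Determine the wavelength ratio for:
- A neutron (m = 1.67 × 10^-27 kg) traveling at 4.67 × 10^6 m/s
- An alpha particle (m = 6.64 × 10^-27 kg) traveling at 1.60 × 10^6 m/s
λ₁/λ₂ = 1.36

Using λ = h/(mv):

λ₁ = h/(m₁v₁) = 8.50 × 10^-14 m
λ₂ = h/(m₂v₂) = 6.24 × 10^-14 m

Ratio λ₁/λ₂ = (m₂v₂)/(m₁v₁)
         = (6.64 × 10^-27 kg × 1.60 × 10^6 m/s) / (1.67 × 10^-27 kg × 4.67 × 10^6 m/s)
         = 1.36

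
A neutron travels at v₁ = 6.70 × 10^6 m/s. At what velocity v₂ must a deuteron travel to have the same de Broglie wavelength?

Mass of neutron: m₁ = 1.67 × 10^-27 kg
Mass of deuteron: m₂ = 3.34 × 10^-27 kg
v₂ = 3.35 × 10^6 m/s

For equal de Broglie wavelengths: λ₁ = λ₂

h/(m₁v₁) = h/(m₂v₂)
m₁v₁ = m₂v₂
v₂ = v₁ · (m₁/m₂)

v₂ = 6.70 × 10^6 m/s × (1.67 × 10^-27 kg / 3.34 × 10^-27 kg)
v₂ = 3.35 × 10^6 m/s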